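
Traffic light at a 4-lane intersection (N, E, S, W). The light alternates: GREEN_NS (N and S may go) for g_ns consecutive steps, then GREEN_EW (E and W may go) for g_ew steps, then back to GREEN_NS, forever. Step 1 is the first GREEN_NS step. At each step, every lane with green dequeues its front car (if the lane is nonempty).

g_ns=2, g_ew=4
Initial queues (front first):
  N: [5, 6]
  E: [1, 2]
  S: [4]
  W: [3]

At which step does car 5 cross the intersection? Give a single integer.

Step 1 [NS]: N:car5-GO,E:wait,S:car4-GO,W:wait | queues: N=1 E=2 S=0 W=1
Step 2 [NS]: N:car6-GO,E:wait,S:empty,W:wait | queues: N=0 E=2 S=0 W=1
Step 3 [EW]: N:wait,E:car1-GO,S:wait,W:car3-GO | queues: N=0 E=1 S=0 W=0
Step 4 [EW]: N:wait,E:car2-GO,S:wait,W:empty | queues: N=0 E=0 S=0 W=0
Car 5 crosses at step 1

1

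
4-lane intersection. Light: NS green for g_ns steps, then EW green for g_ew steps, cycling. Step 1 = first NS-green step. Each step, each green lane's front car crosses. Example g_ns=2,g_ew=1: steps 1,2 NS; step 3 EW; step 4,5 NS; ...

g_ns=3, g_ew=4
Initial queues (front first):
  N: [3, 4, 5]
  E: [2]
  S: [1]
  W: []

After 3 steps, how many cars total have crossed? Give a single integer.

Step 1 [NS]: N:car3-GO,E:wait,S:car1-GO,W:wait | queues: N=2 E=1 S=0 W=0
Step 2 [NS]: N:car4-GO,E:wait,S:empty,W:wait | queues: N=1 E=1 S=0 W=0
Step 3 [NS]: N:car5-GO,E:wait,S:empty,W:wait | queues: N=0 E=1 S=0 W=0
Cars crossed by step 3: 4

Answer: 4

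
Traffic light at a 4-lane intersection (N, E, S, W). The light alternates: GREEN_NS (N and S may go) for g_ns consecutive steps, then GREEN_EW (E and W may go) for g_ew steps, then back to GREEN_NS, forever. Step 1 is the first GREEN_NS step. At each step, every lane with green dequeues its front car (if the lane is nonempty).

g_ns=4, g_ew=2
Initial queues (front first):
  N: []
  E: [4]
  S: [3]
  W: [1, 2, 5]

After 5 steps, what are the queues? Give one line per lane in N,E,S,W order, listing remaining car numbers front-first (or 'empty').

Step 1 [NS]: N:empty,E:wait,S:car3-GO,W:wait | queues: N=0 E=1 S=0 W=3
Step 2 [NS]: N:empty,E:wait,S:empty,W:wait | queues: N=0 E=1 S=0 W=3
Step 3 [NS]: N:empty,E:wait,S:empty,W:wait | queues: N=0 E=1 S=0 W=3
Step 4 [NS]: N:empty,E:wait,S:empty,W:wait | queues: N=0 E=1 S=0 W=3
Step 5 [EW]: N:wait,E:car4-GO,S:wait,W:car1-GO | queues: N=0 E=0 S=0 W=2

N: empty
E: empty
S: empty
W: 2 5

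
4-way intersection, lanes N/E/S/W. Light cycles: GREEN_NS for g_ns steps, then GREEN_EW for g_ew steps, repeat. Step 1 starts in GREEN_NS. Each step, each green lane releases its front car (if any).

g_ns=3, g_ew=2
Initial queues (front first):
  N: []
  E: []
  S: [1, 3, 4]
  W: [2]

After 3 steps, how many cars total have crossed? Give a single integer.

Step 1 [NS]: N:empty,E:wait,S:car1-GO,W:wait | queues: N=0 E=0 S=2 W=1
Step 2 [NS]: N:empty,E:wait,S:car3-GO,W:wait | queues: N=0 E=0 S=1 W=1
Step 3 [NS]: N:empty,E:wait,S:car4-GO,W:wait | queues: N=0 E=0 S=0 W=1
Cars crossed by step 3: 3

Answer: 3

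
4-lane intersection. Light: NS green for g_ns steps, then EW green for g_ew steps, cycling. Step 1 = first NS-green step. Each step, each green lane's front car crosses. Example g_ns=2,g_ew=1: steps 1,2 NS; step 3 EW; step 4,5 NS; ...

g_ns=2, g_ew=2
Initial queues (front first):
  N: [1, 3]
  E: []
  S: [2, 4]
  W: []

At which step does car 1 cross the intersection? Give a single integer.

Step 1 [NS]: N:car1-GO,E:wait,S:car2-GO,W:wait | queues: N=1 E=0 S=1 W=0
Step 2 [NS]: N:car3-GO,E:wait,S:car4-GO,W:wait | queues: N=0 E=0 S=0 W=0
Car 1 crosses at step 1

1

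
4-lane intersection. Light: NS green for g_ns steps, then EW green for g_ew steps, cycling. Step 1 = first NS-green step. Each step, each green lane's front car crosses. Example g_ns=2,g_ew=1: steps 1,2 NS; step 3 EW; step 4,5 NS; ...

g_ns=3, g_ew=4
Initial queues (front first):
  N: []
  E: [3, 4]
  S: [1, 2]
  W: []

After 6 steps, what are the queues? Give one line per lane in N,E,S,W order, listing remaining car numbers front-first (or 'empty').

Step 1 [NS]: N:empty,E:wait,S:car1-GO,W:wait | queues: N=0 E=2 S=1 W=0
Step 2 [NS]: N:empty,E:wait,S:car2-GO,W:wait | queues: N=0 E=2 S=0 W=0
Step 3 [NS]: N:empty,E:wait,S:empty,W:wait | queues: N=0 E=2 S=0 W=0
Step 4 [EW]: N:wait,E:car3-GO,S:wait,W:empty | queues: N=0 E=1 S=0 W=0
Step 5 [EW]: N:wait,E:car4-GO,S:wait,W:empty | queues: N=0 E=0 S=0 W=0

N: empty
E: empty
S: empty
W: empty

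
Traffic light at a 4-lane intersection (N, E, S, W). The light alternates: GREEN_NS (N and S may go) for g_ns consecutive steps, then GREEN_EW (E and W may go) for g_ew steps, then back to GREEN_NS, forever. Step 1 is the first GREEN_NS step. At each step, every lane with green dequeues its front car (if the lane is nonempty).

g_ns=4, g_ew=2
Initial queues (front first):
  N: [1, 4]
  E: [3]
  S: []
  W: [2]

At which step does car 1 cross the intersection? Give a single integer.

Step 1 [NS]: N:car1-GO,E:wait,S:empty,W:wait | queues: N=1 E=1 S=0 W=1
Step 2 [NS]: N:car4-GO,E:wait,S:empty,W:wait | queues: N=0 E=1 S=0 W=1
Step 3 [NS]: N:empty,E:wait,S:empty,W:wait | queues: N=0 E=1 S=0 W=1
Step 4 [NS]: N:empty,E:wait,S:empty,W:wait | queues: N=0 E=1 S=0 W=1
Step 5 [EW]: N:wait,E:car3-GO,S:wait,W:car2-GO | queues: N=0 E=0 S=0 W=0
Car 1 crosses at step 1

1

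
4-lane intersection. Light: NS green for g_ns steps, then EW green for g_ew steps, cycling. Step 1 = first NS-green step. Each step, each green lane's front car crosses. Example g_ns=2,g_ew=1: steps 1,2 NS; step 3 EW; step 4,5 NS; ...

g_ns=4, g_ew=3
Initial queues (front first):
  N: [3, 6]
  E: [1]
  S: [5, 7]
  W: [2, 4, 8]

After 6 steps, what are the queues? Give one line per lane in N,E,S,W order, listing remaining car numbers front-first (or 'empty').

Step 1 [NS]: N:car3-GO,E:wait,S:car5-GO,W:wait | queues: N=1 E=1 S=1 W=3
Step 2 [NS]: N:car6-GO,E:wait,S:car7-GO,W:wait | queues: N=0 E=1 S=0 W=3
Step 3 [NS]: N:empty,E:wait,S:empty,W:wait | queues: N=0 E=1 S=0 W=3
Step 4 [NS]: N:empty,E:wait,S:empty,W:wait | queues: N=0 E=1 S=0 W=3
Step 5 [EW]: N:wait,E:car1-GO,S:wait,W:car2-GO | queues: N=0 E=0 S=0 W=2
Step 6 [EW]: N:wait,E:empty,S:wait,W:car4-GO | queues: N=0 E=0 S=0 W=1

N: empty
E: empty
S: empty
W: 8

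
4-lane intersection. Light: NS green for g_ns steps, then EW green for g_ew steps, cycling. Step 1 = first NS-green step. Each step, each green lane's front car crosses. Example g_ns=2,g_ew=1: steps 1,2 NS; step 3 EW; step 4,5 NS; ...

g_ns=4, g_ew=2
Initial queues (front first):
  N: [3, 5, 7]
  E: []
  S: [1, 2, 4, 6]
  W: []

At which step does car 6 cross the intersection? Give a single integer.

Step 1 [NS]: N:car3-GO,E:wait,S:car1-GO,W:wait | queues: N=2 E=0 S=3 W=0
Step 2 [NS]: N:car5-GO,E:wait,S:car2-GO,W:wait | queues: N=1 E=0 S=2 W=0
Step 3 [NS]: N:car7-GO,E:wait,S:car4-GO,W:wait | queues: N=0 E=0 S=1 W=0
Step 4 [NS]: N:empty,E:wait,S:car6-GO,W:wait | queues: N=0 E=0 S=0 W=0
Car 6 crosses at step 4

4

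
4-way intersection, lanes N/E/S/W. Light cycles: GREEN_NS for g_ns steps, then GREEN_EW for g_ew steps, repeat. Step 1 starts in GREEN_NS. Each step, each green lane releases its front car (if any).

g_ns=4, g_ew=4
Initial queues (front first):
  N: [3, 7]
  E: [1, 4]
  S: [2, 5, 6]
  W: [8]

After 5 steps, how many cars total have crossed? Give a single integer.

Answer: 7

Derivation:
Step 1 [NS]: N:car3-GO,E:wait,S:car2-GO,W:wait | queues: N=1 E=2 S=2 W=1
Step 2 [NS]: N:car7-GO,E:wait,S:car5-GO,W:wait | queues: N=0 E=2 S=1 W=1
Step 3 [NS]: N:empty,E:wait,S:car6-GO,W:wait | queues: N=0 E=2 S=0 W=1
Step 4 [NS]: N:empty,E:wait,S:empty,W:wait | queues: N=0 E=2 S=0 W=1
Step 5 [EW]: N:wait,E:car1-GO,S:wait,W:car8-GO | queues: N=0 E=1 S=0 W=0
Cars crossed by step 5: 7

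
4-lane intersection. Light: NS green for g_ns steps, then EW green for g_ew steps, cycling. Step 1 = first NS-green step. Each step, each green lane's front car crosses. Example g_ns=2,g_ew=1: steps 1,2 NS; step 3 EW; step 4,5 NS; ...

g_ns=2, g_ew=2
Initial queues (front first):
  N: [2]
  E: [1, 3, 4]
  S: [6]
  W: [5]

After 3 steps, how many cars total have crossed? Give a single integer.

Step 1 [NS]: N:car2-GO,E:wait,S:car6-GO,W:wait | queues: N=0 E=3 S=0 W=1
Step 2 [NS]: N:empty,E:wait,S:empty,W:wait | queues: N=0 E=3 S=0 W=1
Step 3 [EW]: N:wait,E:car1-GO,S:wait,W:car5-GO | queues: N=0 E=2 S=0 W=0
Cars crossed by step 3: 4

Answer: 4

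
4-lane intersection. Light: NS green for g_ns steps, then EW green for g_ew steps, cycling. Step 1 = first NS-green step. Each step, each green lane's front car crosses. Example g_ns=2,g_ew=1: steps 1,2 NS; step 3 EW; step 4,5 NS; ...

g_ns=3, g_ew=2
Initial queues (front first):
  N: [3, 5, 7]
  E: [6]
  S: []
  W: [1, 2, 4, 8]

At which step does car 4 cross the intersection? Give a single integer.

Step 1 [NS]: N:car3-GO,E:wait,S:empty,W:wait | queues: N=2 E=1 S=0 W=4
Step 2 [NS]: N:car5-GO,E:wait,S:empty,W:wait | queues: N=1 E=1 S=0 W=4
Step 3 [NS]: N:car7-GO,E:wait,S:empty,W:wait | queues: N=0 E=1 S=0 W=4
Step 4 [EW]: N:wait,E:car6-GO,S:wait,W:car1-GO | queues: N=0 E=0 S=0 W=3
Step 5 [EW]: N:wait,E:empty,S:wait,W:car2-GO | queues: N=0 E=0 S=0 W=2
Step 6 [NS]: N:empty,E:wait,S:empty,W:wait | queues: N=0 E=0 S=0 W=2
Step 7 [NS]: N:empty,E:wait,S:empty,W:wait | queues: N=0 E=0 S=0 W=2
Step 8 [NS]: N:empty,E:wait,S:empty,W:wait | queues: N=0 E=0 S=0 W=2
Step 9 [EW]: N:wait,E:empty,S:wait,W:car4-GO | queues: N=0 E=0 S=0 W=1
Step 10 [EW]: N:wait,E:empty,S:wait,W:car8-GO | queues: N=0 E=0 S=0 W=0
Car 4 crosses at step 9

9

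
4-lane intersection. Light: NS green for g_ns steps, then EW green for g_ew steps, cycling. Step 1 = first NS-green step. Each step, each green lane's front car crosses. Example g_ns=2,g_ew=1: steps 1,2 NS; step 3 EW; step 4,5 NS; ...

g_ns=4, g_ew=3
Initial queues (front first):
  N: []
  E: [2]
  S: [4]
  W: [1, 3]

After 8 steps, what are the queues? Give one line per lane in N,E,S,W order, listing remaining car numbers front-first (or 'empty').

Step 1 [NS]: N:empty,E:wait,S:car4-GO,W:wait | queues: N=0 E=1 S=0 W=2
Step 2 [NS]: N:empty,E:wait,S:empty,W:wait | queues: N=0 E=1 S=0 W=2
Step 3 [NS]: N:empty,E:wait,S:empty,W:wait | queues: N=0 E=1 S=0 W=2
Step 4 [NS]: N:empty,E:wait,S:empty,W:wait | queues: N=0 E=1 S=0 W=2
Step 5 [EW]: N:wait,E:car2-GO,S:wait,W:car1-GO | queues: N=0 E=0 S=0 W=1
Step 6 [EW]: N:wait,E:empty,S:wait,W:car3-GO | queues: N=0 E=0 S=0 W=0

N: empty
E: empty
S: empty
W: empty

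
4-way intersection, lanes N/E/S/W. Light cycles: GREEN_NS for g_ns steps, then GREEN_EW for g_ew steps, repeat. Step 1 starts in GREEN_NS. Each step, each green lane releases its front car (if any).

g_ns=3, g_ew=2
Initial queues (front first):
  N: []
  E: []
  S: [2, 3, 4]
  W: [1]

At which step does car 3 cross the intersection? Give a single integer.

Step 1 [NS]: N:empty,E:wait,S:car2-GO,W:wait | queues: N=0 E=0 S=2 W=1
Step 2 [NS]: N:empty,E:wait,S:car3-GO,W:wait | queues: N=0 E=0 S=1 W=1
Step 3 [NS]: N:empty,E:wait,S:car4-GO,W:wait | queues: N=0 E=0 S=0 W=1
Step 4 [EW]: N:wait,E:empty,S:wait,W:car1-GO | queues: N=0 E=0 S=0 W=0
Car 3 crosses at step 2

2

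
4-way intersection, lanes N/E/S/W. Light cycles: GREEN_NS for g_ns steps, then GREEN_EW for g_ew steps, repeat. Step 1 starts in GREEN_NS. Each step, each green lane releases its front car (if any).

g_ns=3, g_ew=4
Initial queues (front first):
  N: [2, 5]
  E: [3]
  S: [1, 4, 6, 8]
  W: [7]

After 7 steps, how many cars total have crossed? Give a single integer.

Answer: 7

Derivation:
Step 1 [NS]: N:car2-GO,E:wait,S:car1-GO,W:wait | queues: N=1 E=1 S=3 W=1
Step 2 [NS]: N:car5-GO,E:wait,S:car4-GO,W:wait | queues: N=0 E=1 S=2 W=1
Step 3 [NS]: N:empty,E:wait,S:car6-GO,W:wait | queues: N=0 E=1 S=1 W=1
Step 4 [EW]: N:wait,E:car3-GO,S:wait,W:car7-GO | queues: N=0 E=0 S=1 W=0
Step 5 [EW]: N:wait,E:empty,S:wait,W:empty | queues: N=0 E=0 S=1 W=0
Step 6 [EW]: N:wait,E:empty,S:wait,W:empty | queues: N=0 E=0 S=1 W=0
Step 7 [EW]: N:wait,E:empty,S:wait,W:empty | queues: N=0 E=0 S=1 W=0
Cars crossed by step 7: 7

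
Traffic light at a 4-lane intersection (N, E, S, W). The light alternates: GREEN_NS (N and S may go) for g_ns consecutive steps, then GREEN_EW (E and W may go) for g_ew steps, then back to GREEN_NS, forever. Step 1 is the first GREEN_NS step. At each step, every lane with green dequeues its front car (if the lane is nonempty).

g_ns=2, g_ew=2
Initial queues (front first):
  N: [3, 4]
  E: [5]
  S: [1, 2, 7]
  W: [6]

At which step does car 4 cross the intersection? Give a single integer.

Step 1 [NS]: N:car3-GO,E:wait,S:car1-GO,W:wait | queues: N=1 E=1 S=2 W=1
Step 2 [NS]: N:car4-GO,E:wait,S:car2-GO,W:wait | queues: N=0 E=1 S=1 W=1
Step 3 [EW]: N:wait,E:car5-GO,S:wait,W:car6-GO | queues: N=0 E=0 S=1 W=0
Step 4 [EW]: N:wait,E:empty,S:wait,W:empty | queues: N=0 E=0 S=1 W=0
Step 5 [NS]: N:empty,E:wait,S:car7-GO,W:wait | queues: N=0 E=0 S=0 W=0
Car 4 crosses at step 2

2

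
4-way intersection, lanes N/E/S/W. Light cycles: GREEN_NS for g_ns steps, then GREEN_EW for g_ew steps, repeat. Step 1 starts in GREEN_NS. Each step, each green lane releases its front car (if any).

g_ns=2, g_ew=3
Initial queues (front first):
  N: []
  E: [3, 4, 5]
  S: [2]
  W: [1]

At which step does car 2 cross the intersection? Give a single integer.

Step 1 [NS]: N:empty,E:wait,S:car2-GO,W:wait | queues: N=0 E=3 S=0 W=1
Step 2 [NS]: N:empty,E:wait,S:empty,W:wait | queues: N=0 E=3 S=0 W=1
Step 3 [EW]: N:wait,E:car3-GO,S:wait,W:car1-GO | queues: N=0 E=2 S=0 W=0
Step 4 [EW]: N:wait,E:car4-GO,S:wait,W:empty | queues: N=0 E=1 S=0 W=0
Step 5 [EW]: N:wait,E:car5-GO,S:wait,W:empty | queues: N=0 E=0 S=0 W=0
Car 2 crosses at step 1

1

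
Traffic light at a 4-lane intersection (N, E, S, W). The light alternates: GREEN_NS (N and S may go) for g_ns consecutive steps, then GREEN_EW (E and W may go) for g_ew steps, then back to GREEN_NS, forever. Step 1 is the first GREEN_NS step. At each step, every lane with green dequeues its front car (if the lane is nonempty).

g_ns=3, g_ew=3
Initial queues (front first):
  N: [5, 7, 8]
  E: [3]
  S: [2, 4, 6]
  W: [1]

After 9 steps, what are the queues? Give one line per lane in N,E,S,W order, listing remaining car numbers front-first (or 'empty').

Step 1 [NS]: N:car5-GO,E:wait,S:car2-GO,W:wait | queues: N=2 E=1 S=2 W=1
Step 2 [NS]: N:car7-GO,E:wait,S:car4-GO,W:wait | queues: N=1 E=1 S=1 W=1
Step 3 [NS]: N:car8-GO,E:wait,S:car6-GO,W:wait | queues: N=0 E=1 S=0 W=1
Step 4 [EW]: N:wait,E:car3-GO,S:wait,W:car1-GO | queues: N=0 E=0 S=0 W=0

N: empty
E: empty
S: empty
W: empty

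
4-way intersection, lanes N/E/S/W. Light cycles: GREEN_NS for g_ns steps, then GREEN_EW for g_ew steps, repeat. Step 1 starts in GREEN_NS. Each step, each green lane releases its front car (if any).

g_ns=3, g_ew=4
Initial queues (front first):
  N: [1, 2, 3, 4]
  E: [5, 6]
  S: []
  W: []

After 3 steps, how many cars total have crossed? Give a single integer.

Answer: 3

Derivation:
Step 1 [NS]: N:car1-GO,E:wait,S:empty,W:wait | queues: N=3 E=2 S=0 W=0
Step 2 [NS]: N:car2-GO,E:wait,S:empty,W:wait | queues: N=2 E=2 S=0 W=0
Step 3 [NS]: N:car3-GO,E:wait,S:empty,W:wait | queues: N=1 E=2 S=0 W=0
Cars crossed by step 3: 3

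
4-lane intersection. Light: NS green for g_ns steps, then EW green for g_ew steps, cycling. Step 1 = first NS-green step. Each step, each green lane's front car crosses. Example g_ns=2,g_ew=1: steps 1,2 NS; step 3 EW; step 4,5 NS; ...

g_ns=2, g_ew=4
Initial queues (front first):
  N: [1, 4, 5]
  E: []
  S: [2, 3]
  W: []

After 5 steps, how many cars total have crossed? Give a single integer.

Step 1 [NS]: N:car1-GO,E:wait,S:car2-GO,W:wait | queues: N=2 E=0 S=1 W=0
Step 2 [NS]: N:car4-GO,E:wait,S:car3-GO,W:wait | queues: N=1 E=0 S=0 W=0
Step 3 [EW]: N:wait,E:empty,S:wait,W:empty | queues: N=1 E=0 S=0 W=0
Step 4 [EW]: N:wait,E:empty,S:wait,W:empty | queues: N=1 E=0 S=0 W=0
Step 5 [EW]: N:wait,E:empty,S:wait,W:empty | queues: N=1 E=0 S=0 W=0
Cars crossed by step 5: 4

Answer: 4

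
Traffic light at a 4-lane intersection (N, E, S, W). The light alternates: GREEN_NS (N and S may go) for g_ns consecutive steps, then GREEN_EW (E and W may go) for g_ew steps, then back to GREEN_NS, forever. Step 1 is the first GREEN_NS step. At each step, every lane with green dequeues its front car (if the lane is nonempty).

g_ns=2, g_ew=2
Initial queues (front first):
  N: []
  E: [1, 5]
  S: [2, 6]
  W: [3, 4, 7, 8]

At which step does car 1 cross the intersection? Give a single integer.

Step 1 [NS]: N:empty,E:wait,S:car2-GO,W:wait | queues: N=0 E=2 S=1 W=4
Step 2 [NS]: N:empty,E:wait,S:car6-GO,W:wait | queues: N=0 E=2 S=0 W=4
Step 3 [EW]: N:wait,E:car1-GO,S:wait,W:car3-GO | queues: N=0 E=1 S=0 W=3
Step 4 [EW]: N:wait,E:car5-GO,S:wait,W:car4-GO | queues: N=0 E=0 S=0 W=2
Step 5 [NS]: N:empty,E:wait,S:empty,W:wait | queues: N=0 E=0 S=0 W=2
Step 6 [NS]: N:empty,E:wait,S:empty,W:wait | queues: N=0 E=0 S=0 W=2
Step 7 [EW]: N:wait,E:empty,S:wait,W:car7-GO | queues: N=0 E=0 S=0 W=1
Step 8 [EW]: N:wait,E:empty,S:wait,W:car8-GO | queues: N=0 E=0 S=0 W=0
Car 1 crosses at step 3

3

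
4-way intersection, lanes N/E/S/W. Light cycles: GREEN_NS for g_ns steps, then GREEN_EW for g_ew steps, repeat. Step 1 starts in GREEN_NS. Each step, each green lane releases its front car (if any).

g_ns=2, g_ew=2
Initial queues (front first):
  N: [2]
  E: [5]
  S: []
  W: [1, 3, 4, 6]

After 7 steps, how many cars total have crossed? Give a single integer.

Step 1 [NS]: N:car2-GO,E:wait,S:empty,W:wait | queues: N=0 E=1 S=0 W=4
Step 2 [NS]: N:empty,E:wait,S:empty,W:wait | queues: N=0 E=1 S=0 W=4
Step 3 [EW]: N:wait,E:car5-GO,S:wait,W:car1-GO | queues: N=0 E=0 S=0 W=3
Step 4 [EW]: N:wait,E:empty,S:wait,W:car3-GO | queues: N=0 E=0 S=0 W=2
Step 5 [NS]: N:empty,E:wait,S:empty,W:wait | queues: N=0 E=0 S=0 W=2
Step 6 [NS]: N:empty,E:wait,S:empty,W:wait | queues: N=0 E=0 S=0 W=2
Step 7 [EW]: N:wait,E:empty,S:wait,W:car4-GO | queues: N=0 E=0 S=0 W=1
Cars crossed by step 7: 5

Answer: 5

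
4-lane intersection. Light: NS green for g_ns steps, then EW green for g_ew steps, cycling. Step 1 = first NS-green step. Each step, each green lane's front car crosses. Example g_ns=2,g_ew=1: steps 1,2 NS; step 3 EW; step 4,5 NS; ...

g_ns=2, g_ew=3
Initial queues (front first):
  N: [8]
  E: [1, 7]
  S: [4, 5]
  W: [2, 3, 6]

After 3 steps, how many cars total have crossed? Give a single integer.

Step 1 [NS]: N:car8-GO,E:wait,S:car4-GO,W:wait | queues: N=0 E=2 S=1 W=3
Step 2 [NS]: N:empty,E:wait,S:car5-GO,W:wait | queues: N=0 E=2 S=0 W=3
Step 3 [EW]: N:wait,E:car1-GO,S:wait,W:car2-GO | queues: N=0 E=1 S=0 W=2
Cars crossed by step 3: 5

Answer: 5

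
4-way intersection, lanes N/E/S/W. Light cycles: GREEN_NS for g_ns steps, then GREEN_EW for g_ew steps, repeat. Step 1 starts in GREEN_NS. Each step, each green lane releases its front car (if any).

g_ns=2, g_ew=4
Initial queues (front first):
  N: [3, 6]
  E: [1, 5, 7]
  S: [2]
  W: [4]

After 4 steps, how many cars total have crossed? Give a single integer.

Answer: 6

Derivation:
Step 1 [NS]: N:car3-GO,E:wait,S:car2-GO,W:wait | queues: N=1 E=3 S=0 W=1
Step 2 [NS]: N:car6-GO,E:wait,S:empty,W:wait | queues: N=0 E=3 S=0 W=1
Step 3 [EW]: N:wait,E:car1-GO,S:wait,W:car4-GO | queues: N=0 E=2 S=0 W=0
Step 4 [EW]: N:wait,E:car5-GO,S:wait,W:empty | queues: N=0 E=1 S=0 W=0
Cars crossed by step 4: 6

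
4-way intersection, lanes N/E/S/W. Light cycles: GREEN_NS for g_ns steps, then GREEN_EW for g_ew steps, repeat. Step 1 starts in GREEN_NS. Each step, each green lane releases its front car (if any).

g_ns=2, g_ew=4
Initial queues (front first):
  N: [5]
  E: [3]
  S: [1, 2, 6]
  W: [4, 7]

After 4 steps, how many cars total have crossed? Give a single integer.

Step 1 [NS]: N:car5-GO,E:wait,S:car1-GO,W:wait | queues: N=0 E=1 S=2 W=2
Step 2 [NS]: N:empty,E:wait,S:car2-GO,W:wait | queues: N=0 E=1 S=1 W=2
Step 3 [EW]: N:wait,E:car3-GO,S:wait,W:car4-GO | queues: N=0 E=0 S=1 W=1
Step 4 [EW]: N:wait,E:empty,S:wait,W:car7-GO | queues: N=0 E=0 S=1 W=0
Cars crossed by step 4: 6

Answer: 6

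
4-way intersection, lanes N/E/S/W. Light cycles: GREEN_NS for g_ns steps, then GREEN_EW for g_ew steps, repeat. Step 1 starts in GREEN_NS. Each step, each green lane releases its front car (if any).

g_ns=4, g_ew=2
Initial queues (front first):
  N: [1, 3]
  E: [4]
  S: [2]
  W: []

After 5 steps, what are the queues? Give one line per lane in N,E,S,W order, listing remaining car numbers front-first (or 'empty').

Step 1 [NS]: N:car1-GO,E:wait,S:car2-GO,W:wait | queues: N=1 E=1 S=0 W=0
Step 2 [NS]: N:car3-GO,E:wait,S:empty,W:wait | queues: N=0 E=1 S=0 W=0
Step 3 [NS]: N:empty,E:wait,S:empty,W:wait | queues: N=0 E=1 S=0 W=0
Step 4 [NS]: N:empty,E:wait,S:empty,W:wait | queues: N=0 E=1 S=0 W=0
Step 5 [EW]: N:wait,E:car4-GO,S:wait,W:empty | queues: N=0 E=0 S=0 W=0

N: empty
E: empty
S: empty
W: empty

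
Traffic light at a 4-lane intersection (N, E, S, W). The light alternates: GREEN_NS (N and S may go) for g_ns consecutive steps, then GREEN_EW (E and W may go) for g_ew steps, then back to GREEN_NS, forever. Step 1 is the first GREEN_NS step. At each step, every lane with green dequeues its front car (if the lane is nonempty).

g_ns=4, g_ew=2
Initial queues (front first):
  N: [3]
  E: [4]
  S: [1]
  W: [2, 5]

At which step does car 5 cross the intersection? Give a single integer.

Step 1 [NS]: N:car3-GO,E:wait,S:car1-GO,W:wait | queues: N=0 E=1 S=0 W=2
Step 2 [NS]: N:empty,E:wait,S:empty,W:wait | queues: N=0 E=1 S=0 W=2
Step 3 [NS]: N:empty,E:wait,S:empty,W:wait | queues: N=0 E=1 S=0 W=2
Step 4 [NS]: N:empty,E:wait,S:empty,W:wait | queues: N=0 E=1 S=0 W=2
Step 5 [EW]: N:wait,E:car4-GO,S:wait,W:car2-GO | queues: N=0 E=0 S=0 W=1
Step 6 [EW]: N:wait,E:empty,S:wait,W:car5-GO | queues: N=0 E=0 S=0 W=0
Car 5 crosses at step 6

6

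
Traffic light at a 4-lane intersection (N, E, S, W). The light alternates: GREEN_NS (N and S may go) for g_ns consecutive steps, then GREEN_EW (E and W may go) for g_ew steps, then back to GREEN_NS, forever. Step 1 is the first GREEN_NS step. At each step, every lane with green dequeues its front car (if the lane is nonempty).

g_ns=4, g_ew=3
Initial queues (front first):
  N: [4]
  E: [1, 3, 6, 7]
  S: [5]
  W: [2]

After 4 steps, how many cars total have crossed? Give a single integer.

Step 1 [NS]: N:car4-GO,E:wait,S:car5-GO,W:wait | queues: N=0 E=4 S=0 W=1
Step 2 [NS]: N:empty,E:wait,S:empty,W:wait | queues: N=0 E=4 S=0 W=1
Step 3 [NS]: N:empty,E:wait,S:empty,W:wait | queues: N=0 E=4 S=0 W=1
Step 4 [NS]: N:empty,E:wait,S:empty,W:wait | queues: N=0 E=4 S=0 W=1
Cars crossed by step 4: 2

Answer: 2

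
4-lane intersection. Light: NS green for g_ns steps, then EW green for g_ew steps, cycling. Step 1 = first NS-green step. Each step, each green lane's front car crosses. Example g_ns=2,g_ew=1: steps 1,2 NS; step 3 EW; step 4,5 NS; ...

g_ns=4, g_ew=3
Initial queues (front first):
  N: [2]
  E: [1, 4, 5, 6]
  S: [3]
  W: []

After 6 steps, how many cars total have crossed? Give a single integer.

Answer: 4

Derivation:
Step 1 [NS]: N:car2-GO,E:wait,S:car3-GO,W:wait | queues: N=0 E=4 S=0 W=0
Step 2 [NS]: N:empty,E:wait,S:empty,W:wait | queues: N=0 E=4 S=0 W=0
Step 3 [NS]: N:empty,E:wait,S:empty,W:wait | queues: N=0 E=4 S=0 W=0
Step 4 [NS]: N:empty,E:wait,S:empty,W:wait | queues: N=0 E=4 S=0 W=0
Step 5 [EW]: N:wait,E:car1-GO,S:wait,W:empty | queues: N=0 E=3 S=0 W=0
Step 6 [EW]: N:wait,E:car4-GO,S:wait,W:empty | queues: N=0 E=2 S=0 W=0
Cars crossed by step 6: 4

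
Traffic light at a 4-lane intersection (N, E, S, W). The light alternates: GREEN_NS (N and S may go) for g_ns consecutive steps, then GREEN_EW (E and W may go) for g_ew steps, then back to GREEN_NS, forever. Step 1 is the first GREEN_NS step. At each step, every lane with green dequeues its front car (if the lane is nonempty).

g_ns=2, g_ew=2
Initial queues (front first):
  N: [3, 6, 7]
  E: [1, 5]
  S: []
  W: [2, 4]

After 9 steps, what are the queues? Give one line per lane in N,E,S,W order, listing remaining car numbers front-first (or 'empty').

Step 1 [NS]: N:car3-GO,E:wait,S:empty,W:wait | queues: N=2 E=2 S=0 W=2
Step 2 [NS]: N:car6-GO,E:wait,S:empty,W:wait | queues: N=1 E=2 S=0 W=2
Step 3 [EW]: N:wait,E:car1-GO,S:wait,W:car2-GO | queues: N=1 E=1 S=0 W=1
Step 4 [EW]: N:wait,E:car5-GO,S:wait,W:car4-GO | queues: N=1 E=0 S=0 W=0
Step 5 [NS]: N:car7-GO,E:wait,S:empty,W:wait | queues: N=0 E=0 S=0 W=0

N: empty
E: empty
S: empty
W: empty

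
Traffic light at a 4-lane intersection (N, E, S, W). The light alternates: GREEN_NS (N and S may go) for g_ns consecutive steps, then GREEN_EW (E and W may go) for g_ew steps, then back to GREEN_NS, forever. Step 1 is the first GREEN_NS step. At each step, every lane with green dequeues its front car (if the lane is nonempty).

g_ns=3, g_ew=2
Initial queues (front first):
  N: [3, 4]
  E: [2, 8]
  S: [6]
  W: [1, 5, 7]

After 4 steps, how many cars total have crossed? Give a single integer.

Answer: 5

Derivation:
Step 1 [NS]: N:car3-GO,E:wait,S:car6-GO,W:wait | queues: N=1 E=2 S=0 W=3
Step 2 [NS]: N:car4-GO,E:wait,S:empty,W:wait | queues: N=0 E=2 S=0 W=3
Step 3 [NS]: N:empty,E:wait,S:empty,W:wait | queues: N=0 E=2 S=0 W=3
Step 4 [EW]: N:wait,E:car2-GO,S:wait,W:car1-GO | queues: N=0 E=1 S=0 W=2
Cars crossed by step 4: 5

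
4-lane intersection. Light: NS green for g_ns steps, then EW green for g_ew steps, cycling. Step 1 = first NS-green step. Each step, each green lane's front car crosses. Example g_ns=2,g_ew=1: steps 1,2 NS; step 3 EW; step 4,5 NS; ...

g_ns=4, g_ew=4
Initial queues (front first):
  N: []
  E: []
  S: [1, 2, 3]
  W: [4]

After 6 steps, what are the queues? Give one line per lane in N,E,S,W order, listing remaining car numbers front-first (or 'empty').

Step 1 [NS]: N:empty,E:wait,S:car1-GO,W:wait | queues: N=0 E=0 S=2 W=1
Step 2 [NS]: N:empty,E:wait,S:car2-GO,W:wait | queues: N=0 E=0 S=1 W=1
Step 3 [NS]: N:empty,E:wait,S:car3-GO,W:wait | queues: N=0 E=0 S=0 W=1
Step 4 [NS]: N:empty,E:wait,S:empty,W:wait | queues: N=0 E=0 S=0 W=1
Step 5 [EW]: N:wait,E:empty,S:wait,W:car4-GO | queues: N=0 E=0 S=0 W=0

N: empty
E: empty
S: empty
W: empty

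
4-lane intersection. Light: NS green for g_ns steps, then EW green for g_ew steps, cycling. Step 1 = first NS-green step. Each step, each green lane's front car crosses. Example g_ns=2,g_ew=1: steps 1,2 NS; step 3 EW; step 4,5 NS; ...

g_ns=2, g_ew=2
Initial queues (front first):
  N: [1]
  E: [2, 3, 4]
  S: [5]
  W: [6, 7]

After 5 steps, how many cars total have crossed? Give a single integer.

Answer: 6

Derivation:
Step 1 [NS]: N:car1-GO,E:wait,S:car5-GO,W:wait | queues: N=0 E=3 S=0 W=2
Step 2 [NS]: N:empty,E:wait,S:empty,W:wait | queues: N=0 E=3 S=0 W=2
Step 3 [EW]: N:wait,E:car2-GO,S:wait,W:car6-GO | queues: N=0 E=2 S=0 W=1
Step 4 [EW]: N:wait,E:car3-GO,S:wait,W:car7-GO | queues: N=0 E=1 S=0 W=0
Step 5 [NS]: N:empty,E:wait,S:empty,W:wait | queues: N=0 E=1 S=0 W=0
Cars crossed by step 5: 6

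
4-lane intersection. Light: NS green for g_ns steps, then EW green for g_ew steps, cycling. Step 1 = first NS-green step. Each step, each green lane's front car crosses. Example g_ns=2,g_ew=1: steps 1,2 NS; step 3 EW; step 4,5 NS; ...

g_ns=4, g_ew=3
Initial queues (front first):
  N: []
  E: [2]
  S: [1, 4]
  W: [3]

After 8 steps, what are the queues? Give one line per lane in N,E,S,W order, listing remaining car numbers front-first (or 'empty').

Step 1 [NS]: N:empty,E:wait,S:car1-GO,W:wait | queues: N=0 E=1 S=1 W=1
Step 2 [NS]: N:empty,E:wait,S:car4-GO,W:wait | queues: N=0 E=1 S=0 W=1
Step 3 [NS]: N:empty,E:wait,S:empty,W:wait | queues: N=0 E=1 S=0 W=1
Step 4 [NS]: N:empty,E:wait,S:empty,W:wait | queues: N=0 E=1 S=0 W=1
Step 5 [EW]: N:wait,E:car2-GO,S:wait,W:car3-GO | queues: N=0 E=0 S=0 W=0

N: empty
E: empty
S: empty
W: empty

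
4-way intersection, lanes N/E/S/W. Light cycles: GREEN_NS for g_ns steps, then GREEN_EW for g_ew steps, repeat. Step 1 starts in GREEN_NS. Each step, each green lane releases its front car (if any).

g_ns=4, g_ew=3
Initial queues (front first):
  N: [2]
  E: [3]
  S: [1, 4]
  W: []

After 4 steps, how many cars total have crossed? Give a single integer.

Step 1 [NS]: N:car2-GO,E:wait,S:car1-GO,W:wait | queues: N=0 E=1 S=1 W=0
Step 2 [NS]: N:empty,E:wait,S:car4-GO,W:wait | queues: N=0 E=1 S=0 W=0
Step 3 [NS]: N:empty,E:wait,S:empty,W:wait | queues: N=0 E=1 S=0 W=0
Step 4 [NS]: N:empty,E:wait,S:empty,W:wait | queues: N=0 E=1 S=0 W=0
Cars crossed by step 4: 3

Answer: 3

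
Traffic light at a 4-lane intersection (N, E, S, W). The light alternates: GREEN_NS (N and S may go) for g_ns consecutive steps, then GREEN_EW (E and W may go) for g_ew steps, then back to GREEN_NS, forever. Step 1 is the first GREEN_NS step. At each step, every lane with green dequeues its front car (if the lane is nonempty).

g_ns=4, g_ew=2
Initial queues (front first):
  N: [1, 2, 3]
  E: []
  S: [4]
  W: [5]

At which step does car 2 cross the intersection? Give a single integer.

Step 1 [NS]: N:car1-GO,E:wait,S:car4-GO,W:wait | queues: N=2 E=0 S=0 W=1
Step 2 [NS]: N:car2-GO,E:wait,S:empty,W:wait | queues: N=1 E=0 S=0 W=1
Step 3 [NS]: N:car3-GO,E:wait,S:empty,W:wait | queues: N=0 E=0 S=0 W=1
Step 4 [NS]: N:empty,E:wait,S:empty,W:wait | queues: N=0 E=0 S=0 W=1
Step 5 [EW]: N:wait,E:empty,S:wait,W:car5-GO | queues: N=0 E=0 S=0 W=0
Car 2 crosses at step 2

2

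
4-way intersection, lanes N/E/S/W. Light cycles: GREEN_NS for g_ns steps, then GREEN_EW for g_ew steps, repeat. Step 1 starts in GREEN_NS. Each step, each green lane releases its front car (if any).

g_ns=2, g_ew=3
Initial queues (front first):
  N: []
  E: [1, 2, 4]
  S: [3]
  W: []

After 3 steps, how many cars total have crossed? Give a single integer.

Answer: 2

Derivation:
Step 1 [NS]: N:empty,E:wait,S:car3-GO,W:wait | queues: N=0 E=3 S=0 W=0
Step 2 [NS]: N:empty,E:wait,S:empty,W:wait | queues: N=0 E=3 S=0 W=0
Step 3 [EW]: N:wait,E:car1-GO,S:wait,W:empty | queues: N=0 E=2 S=0 W=0
Cars crossed by step 3: 2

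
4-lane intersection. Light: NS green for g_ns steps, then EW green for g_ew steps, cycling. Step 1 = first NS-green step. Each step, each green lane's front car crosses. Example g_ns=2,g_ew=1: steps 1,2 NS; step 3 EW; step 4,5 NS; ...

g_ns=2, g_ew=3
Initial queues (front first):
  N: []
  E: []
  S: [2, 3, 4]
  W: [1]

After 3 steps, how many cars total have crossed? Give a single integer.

Step 1 [NS]: N:empty,E:wait,S:car2-GO,W:wait | queues: N=0 E=0 S=2 W=1
Step 2 [NS]: N:empty,E:wait,S:car3-GO,W:wait | queues: N=0 E=0 S=1 W=1
Step 3 [EW]: N:wait,E:empty,S:wait,W:car1-GO | queues: N=0 E=0 S=1 W=0
Cars crossed by step 3: 3

Answer: 3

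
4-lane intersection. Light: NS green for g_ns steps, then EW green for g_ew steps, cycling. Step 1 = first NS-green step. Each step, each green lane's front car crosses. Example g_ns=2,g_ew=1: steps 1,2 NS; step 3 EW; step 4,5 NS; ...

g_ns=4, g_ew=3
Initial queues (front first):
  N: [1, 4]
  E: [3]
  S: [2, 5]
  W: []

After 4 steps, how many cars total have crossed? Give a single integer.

Answer: 4

Derivation:
Step 1 [NS]: N:car1-GO,E:wait,S:car2-GO,W:wait | queues: N=1 E=1 S=1 W=0
Step 2 [NS]: N:car4-GO,E:wait,S:car5-GO,W:wait | queues: N=0 E=1 S=0 W=0
Step 3 [NS]: N:empty,E:wait,S:empty,W:wait | queues: N=0 E=1 S=0 W=0
Step 4 [NS]: N:empty,E:wait,S:empty,W:wait | queues: N=0 E=1 S=0 W=0
Cars crossed by step 4: 4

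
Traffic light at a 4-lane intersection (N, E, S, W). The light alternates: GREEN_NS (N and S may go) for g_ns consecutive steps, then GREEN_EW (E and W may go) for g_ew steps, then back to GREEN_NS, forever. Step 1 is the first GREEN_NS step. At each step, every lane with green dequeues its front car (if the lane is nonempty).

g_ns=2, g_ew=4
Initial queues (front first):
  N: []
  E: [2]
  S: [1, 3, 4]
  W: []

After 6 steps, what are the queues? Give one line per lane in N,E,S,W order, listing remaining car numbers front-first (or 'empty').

Step 1 [NS]: N:empty,E:wait,S:car1-GO,W:wait | queues: N=0 E=1 S=2 W=0
Step 2 [NS]: N:empty,E:wait,S:car3-GO,W:wait | queues: N=0 E=1 S=1 W=0
Step 3 [EW]: N:wait,E:car2-GO,S:wait,W:empty | queues: N=0 E=0 S=1 W=0
Step 4 [EW]: N:wait,E:empty,S:wait,W:empty | queues: N=0 E=0 S=1 W=0
Step 5 [EW]: N:wait,E:empty,S:wait,W:empty | queues: N=0 E=0 S=1 W=0
Step 6 [EW]: N:wait,E:empty,S:wait,W:empty | queues: N=0 E=0 S=1 W=0

N: empty
E: empty
S: 4
W: empty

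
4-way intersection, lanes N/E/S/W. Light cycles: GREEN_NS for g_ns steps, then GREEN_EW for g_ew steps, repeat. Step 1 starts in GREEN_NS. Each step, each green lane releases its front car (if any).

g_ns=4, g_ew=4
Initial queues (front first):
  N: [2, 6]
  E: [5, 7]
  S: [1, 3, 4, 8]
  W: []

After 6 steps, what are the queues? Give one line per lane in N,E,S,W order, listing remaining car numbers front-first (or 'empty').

Step 1 [NS]: N:car2-GO,E:wait,S:car1-GO,W:wait | queues: N=1 E=2 S=3 W=0
Step 2 [NS]: N:car6-GO,E:wait,S:car3-GO,W:wait | queues: N=0 E=2 S=2 W=0
Step 3 [NS]: N:empty,E:wait,S:car4-GO,W:wait | queues: N=0 E=2 S=1 W=0
Step 4 [NS]: N:empty,E:wait,S:car8-GO,W:wait | queues: N=0 E=2 S=0 W=0
Step 5 [EW]: N:wait,E:car5-GO,S:wait,W:empty | queues: N=0 E=1 S=0 W=0
Step 6 [EW]: N:wait,E:car7-GO,S:wait,W:empty | queues: N=0 E=0 S=0 W=0

N: empty
E: empty
S: empty
W: empty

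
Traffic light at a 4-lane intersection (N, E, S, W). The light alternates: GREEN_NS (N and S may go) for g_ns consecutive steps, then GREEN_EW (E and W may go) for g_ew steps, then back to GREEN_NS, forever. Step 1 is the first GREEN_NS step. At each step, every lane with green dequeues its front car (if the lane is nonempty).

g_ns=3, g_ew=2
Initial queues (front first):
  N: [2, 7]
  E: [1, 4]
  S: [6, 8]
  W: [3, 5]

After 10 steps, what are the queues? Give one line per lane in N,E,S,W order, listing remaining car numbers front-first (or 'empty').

Step 1 [NS]: N:car2-GO,E:wait,S:car6-GO,W:wait | queues: N=1 E=2 S=1 W=2
Step 2 [NS]: N:car7-GO,E:wait,S:car8-GO,W:wait | queues: N=0 E=2 S=0 W=2
Step 3 [NS]: N:empty,E:wait,S:empty,W:wait | queues: N=0 E=2 S=0 W=2
Step 4 [EW]: N:wait,E:car1-GO,S:wait,W:car3-GO | queues: N=0 E=1 S=0 W=1
Step 5 [EW]: N:wait,E:car4-GO,S:wait,W:car5-GO | queues: N=0 E=0 S=0 W=0

N: empty
E: empty
S: empty
W: empty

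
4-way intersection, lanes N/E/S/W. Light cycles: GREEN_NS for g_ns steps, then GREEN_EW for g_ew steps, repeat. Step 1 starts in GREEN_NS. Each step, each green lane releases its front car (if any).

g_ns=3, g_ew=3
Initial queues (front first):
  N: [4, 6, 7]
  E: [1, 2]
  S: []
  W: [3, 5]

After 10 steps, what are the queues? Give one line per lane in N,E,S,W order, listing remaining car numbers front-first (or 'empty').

Step 1 [NS]: N:car4-GO,E:wait,S:empty,W:wait | queues: N=2 E=2 S=0 W=2
Step 2 [NS]: N:car6-GO,E:wait,S:empty,W:wait | queues: N=1 E=2 S=0 W=2
Step 3 [NS]: N:car7-GO,E:wait,S:empty,W:wait | queues: N=0 E=2 S=0 W=2
Step 4 [EW]: N:wait,E:car1-GO,S:wait,W:car3-GO | queues: N=0 E=1 S=0 W=1
Step 5 [EW]: N:wait,E:car2-GO,S:wait,W:car5-GO | queues: N=0 E=0 S=0 W=0

N: empty
E: empty
S: empty
W: empty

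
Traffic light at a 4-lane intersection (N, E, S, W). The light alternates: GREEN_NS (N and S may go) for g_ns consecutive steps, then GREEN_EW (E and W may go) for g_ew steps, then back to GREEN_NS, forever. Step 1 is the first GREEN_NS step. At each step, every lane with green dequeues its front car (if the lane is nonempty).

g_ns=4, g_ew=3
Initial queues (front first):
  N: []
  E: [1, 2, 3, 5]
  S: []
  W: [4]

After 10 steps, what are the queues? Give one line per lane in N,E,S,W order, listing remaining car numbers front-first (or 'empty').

Step 1 [NS]: N:empty,E:wait,S:empty,W:wait | queues: N=0 E=4 S=0 W=1
Step 2 [NS]: N:empty,E:wait,S:empty,W:wait | queues: N=0 E=4 S=0 W=1
Step 3 [NS]: N:empty,E:wait,S:empty,W:wait | queues: N=0 E=4 S=0 W=1
Step 4 [NS]: N:empty,E:wait,S:empty,W:wait | queues: N=0 E=4 S=0 W=1
Step 5 [EW]: N:wait,E:car1-GO,S:wait,W:car4-GO | queues: N=0 E=3 S=0 W=0
Step 6 [EW]: N:wait,E:car2-GO,S:wait,W:empty | queues: N=0 E=2 S=0 W=0
Step 7 [EW]: N:wait,E:car3-GO,S:wait,W:empty | queues: N=0 E=1 S=0 W=0
Step 8 [NS]: N:empty,E:wait,S:empty,W:wait | queues: N=0 E=1 S=0 W=0
Step 9 [NS]: N:empty,E:wait,S:empty,W:wait | queues: N=0 E=1 S=0 W=0
Step 10 [NS]: N:empty,E:wait,S:empty,W:wait | queues: N=0 E=1 S=0 W=0

N: empty
E: 5
S: empty
W: empty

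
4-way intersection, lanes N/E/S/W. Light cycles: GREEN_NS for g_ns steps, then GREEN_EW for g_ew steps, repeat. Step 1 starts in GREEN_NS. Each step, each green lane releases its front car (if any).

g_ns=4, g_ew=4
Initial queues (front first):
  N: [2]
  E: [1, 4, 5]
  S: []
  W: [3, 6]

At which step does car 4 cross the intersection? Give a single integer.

Step 1 [NS]: N:car2-GO,E:wait,S:empty,W:wait | queues: N=0 E=3 S=0 W=2
Step 2 [NS]: N:empty,E:wait,S:empty,W:wait | queues: N=0 E=3 S=0 W=2
Step 3 [NS]: N:empty,E:wait,S:empty,W:wait | queues: N=0 E=3 S=0 W=2
Step 4 [NS]: N:empty,E:wait,S:empty,W:wait | queues: N=0 E=3 S=0 W=2
Step 5 [EW]: N:wait,E:car1-GO,S:wait,W:car3-GO | queues: N=0 E=2 S=0 W=1
Step 6 [EW]: N:wait,E:car4-GO,S:wait,W:car6-GO | queues: N=0 E=1 S=0 W=0
Step 7 [EW]: N:wait,E:car5-GO,S:wait,W:empty | queues: N=0 E=0 S=0 W=0
Car 4 crosses at step 6

6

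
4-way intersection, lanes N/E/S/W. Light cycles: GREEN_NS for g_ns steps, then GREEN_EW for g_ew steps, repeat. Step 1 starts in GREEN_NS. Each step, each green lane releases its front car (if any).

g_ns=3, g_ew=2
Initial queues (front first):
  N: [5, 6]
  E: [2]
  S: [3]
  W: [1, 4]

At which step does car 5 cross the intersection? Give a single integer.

Step 1 [NS]: N:car5-GO,E:wait,S:car3-GO,W:wait | queues: N=1 E=1 S=0 W=2
Step 2 [NS]: N:car6-GO,E:wait,S:empty,W:wait | queues: N=0 E=1 S=0 W=2
Step 3 [NS]: N:empty,E:wait,S:empty,W:wait | queues: N=0 E=1 S=0 W=2
Step 4 [EW]: N:wait,E:car2-GO,S:wait,W:car1-GO | queues: N=0 E=0 S=0 W=1
Step 5 [EW]: N:wait,E:empty,S:wait,W:car4-GO | queues: N=0 E=0 S=0 W=0
Car 5 crosses at step 1

1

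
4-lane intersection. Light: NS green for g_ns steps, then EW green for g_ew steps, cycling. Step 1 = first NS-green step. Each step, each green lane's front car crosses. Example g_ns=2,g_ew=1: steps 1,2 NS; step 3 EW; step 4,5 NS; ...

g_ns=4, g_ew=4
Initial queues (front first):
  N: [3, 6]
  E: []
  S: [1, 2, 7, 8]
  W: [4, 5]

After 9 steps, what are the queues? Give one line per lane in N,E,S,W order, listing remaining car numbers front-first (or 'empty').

Step 1 [NS]: N:car3-GO,E:wait,S:car1-GO,W:wait | queues: N=1 E=0 S=3 W=2
Step 2 [NS]: N:car6-GO,E:wait,S:car2-GO,W:wait | queues: N=0 E=0 S=2 W=2
Step 3 [NS]: N:empty,E:wait,S:car7-GO,W:wait | queues: N=0 E=0 S=1 W=2
Step 4 [NS]: N:empty,E:wait,S:car8-GO,W:wait | queues: N=0 E=0 S=0 W=2
Step 5 [EW]: N:wait,E:empty,S:wait,W:car4-GO | queues: N=0 E=0 S=0 W=1
Step 6 [EW]: N:wait,E:empty,S:wait,W:car5-GO | queues: N=0 E=0 S=0 W=0

N: empty
E: empty
S: empty
W: empty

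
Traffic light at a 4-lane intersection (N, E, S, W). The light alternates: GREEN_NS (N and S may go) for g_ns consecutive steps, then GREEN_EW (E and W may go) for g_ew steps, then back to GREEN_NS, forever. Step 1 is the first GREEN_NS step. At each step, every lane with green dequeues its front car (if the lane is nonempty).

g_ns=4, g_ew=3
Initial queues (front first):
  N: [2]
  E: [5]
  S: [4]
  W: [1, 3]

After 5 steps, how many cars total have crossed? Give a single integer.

Step 1 [NS]: N:car2-GO,E:wait,S:car4-GO,W:wait | queues: N=0 E=1 S=0 W=2
Step 2 [NS]: N:empty,E:wait,S:empty,W:wait | queues: N=0 E=1 S=0 W=2
Step 3 [NS]: N:empty,E:wait,S:empty,W:wait | queues: N=0 E=1 S=0 W=2
Step 4 [NS]: N:empty,E:wait,S:empty,W:wait | queues: N=0 E=1 S=0 W=2
Step 5 [EW]: N:wait,E:car5-GO,S:wait,W:car1-GO | queues: N=0 E=0 S=0 W=1
Cars crossed by step 5: 4

Answer: 4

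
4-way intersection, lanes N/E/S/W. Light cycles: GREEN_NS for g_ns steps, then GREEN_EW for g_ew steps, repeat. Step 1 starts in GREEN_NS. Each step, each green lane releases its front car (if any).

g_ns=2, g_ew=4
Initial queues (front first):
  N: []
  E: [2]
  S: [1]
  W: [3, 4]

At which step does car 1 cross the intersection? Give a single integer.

Step 1 [NS]: N:empty,E:wait,S:car1-GO,W:wait | queues: N=0 E=1 S=0 W=2
Step 2 [NS]: N:empty,E:wait,S:empty,W:wait | queues: N=0 E=1 S=0 W=2
Step 3 [EW]: N:wait,E:car2-GO,S:wait,W:car3-GO | queues: N=0 E=0 S=0 W=1
Step 4 [EW]: N:wait,E:empty,S:wait,W:car4-GO | queues: N=0 E=0 S=0 W=0
Car 1 crosses at step 1

1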